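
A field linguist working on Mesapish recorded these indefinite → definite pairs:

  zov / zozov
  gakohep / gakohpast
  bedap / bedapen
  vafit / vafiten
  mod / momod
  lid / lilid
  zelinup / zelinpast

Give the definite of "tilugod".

tilugdast

bedap and zelinup both end in -p yet inflect differently (bedapen, zelinpast), so the final letter is not what conditions the rule; the number of vowels is.
"tilugod" has 3 vowels. The stems with 3 vowels (zelinup → zelinpast, gakohep → gakohpast) delete the last vowel and add -ast.
The other patterns: stems with 1 vowel repeat the first consonant+vowel as a prefix; stems with 2 vowels add -en.
So tilugod → tilugdast.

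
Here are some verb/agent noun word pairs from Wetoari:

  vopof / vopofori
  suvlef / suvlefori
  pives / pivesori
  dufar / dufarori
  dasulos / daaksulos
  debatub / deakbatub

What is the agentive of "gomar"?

gomarori

"gomar" has 2 vowels. The stems with 2 vowels (vopof → vopofori, suvlef → suvlefori, pives → pivesori) add -ori.
The other pattern: stems with 3 vowels insert -ak- after the first vowel.
So gomar → gomarori.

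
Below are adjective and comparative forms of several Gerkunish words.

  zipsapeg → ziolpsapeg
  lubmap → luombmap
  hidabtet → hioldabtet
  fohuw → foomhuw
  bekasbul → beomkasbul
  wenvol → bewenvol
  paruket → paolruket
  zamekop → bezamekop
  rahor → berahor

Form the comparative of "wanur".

waomnur

wenvol and bekasbul both end in -l yet inflect differently (bewenvol, beomkasbul), so the final letter is not what conditions the rule; the last vowel is.
"wanur" has last vowel 'u'. The stems whose last vowel is 'u' (fohuw → foomhuw, bekasbul → beomkasbul) insert -om- after the first vowel.
So wanur → waomnur.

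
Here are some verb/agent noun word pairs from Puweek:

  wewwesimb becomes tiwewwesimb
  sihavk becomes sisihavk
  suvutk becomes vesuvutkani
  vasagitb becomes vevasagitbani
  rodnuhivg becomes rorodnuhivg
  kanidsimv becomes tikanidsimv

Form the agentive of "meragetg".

sihavk and suvutk both end in -k yet inflect differently (sisihavk, vesuvutkani), so the final letter is not what conditions the rule; the second-to-last letter is.
"meragetg" has second-to-last letter 't'. The stems whose second-to-last letter is 't' (vasagitb → vevasagitbani, suvutk → vesuvutkani) add ve- … -ani around the stem.
So meragetg → vemeragetgani.

vemeragetgani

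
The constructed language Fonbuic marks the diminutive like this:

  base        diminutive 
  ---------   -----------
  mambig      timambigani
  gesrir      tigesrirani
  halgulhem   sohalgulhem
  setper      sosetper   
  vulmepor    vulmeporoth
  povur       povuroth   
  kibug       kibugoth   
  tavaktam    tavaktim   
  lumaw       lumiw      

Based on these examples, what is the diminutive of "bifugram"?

bifugrim

"bifugram" has last vowel 'a'. The stems whose last vowel is 'a' (tavaktam → tavaktim, lumaw → lumiw) change the last vowel to 'i'.
So bifugram → bifugrim.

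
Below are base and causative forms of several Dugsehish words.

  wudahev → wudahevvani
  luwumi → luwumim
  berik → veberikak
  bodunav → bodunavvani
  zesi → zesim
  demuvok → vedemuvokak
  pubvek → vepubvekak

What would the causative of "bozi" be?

luwumi and berik both have last vowel 'i' yet inflect differently (luwumim, veberikak), so the last vowel is not what conditions the rule; the final letter is.
"bozi" ends in -i. The stems ending in -i (luwumi → luwumim, zesi → zesim) drop the final letter and add -im.
So bozi → bozim.

bozim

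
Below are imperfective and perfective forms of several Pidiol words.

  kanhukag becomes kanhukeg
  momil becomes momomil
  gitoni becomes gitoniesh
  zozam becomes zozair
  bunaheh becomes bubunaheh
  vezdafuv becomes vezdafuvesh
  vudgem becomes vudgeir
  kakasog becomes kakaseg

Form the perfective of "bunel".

"bunel" ends in -l. The one such stem in the data (momil → momomil) repeats the first consonant+vowel as a prefix (as does bunaheh), so the same rule applies.
So bunel → bubunel.

bubunel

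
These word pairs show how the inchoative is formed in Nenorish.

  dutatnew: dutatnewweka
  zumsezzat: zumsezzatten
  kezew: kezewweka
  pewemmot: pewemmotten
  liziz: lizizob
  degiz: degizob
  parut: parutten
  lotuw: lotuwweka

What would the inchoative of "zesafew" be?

zesafewweka

lotuw and parut both have last vowel 'u' yet inflect differently (lotuwweka, parutten), so the last vowel is not what conditions the rule; the final letter is.
"zesafew" ends in -w. The stems ending in -w (kezew → kezewweka, dutatnew → dutatnewweka, lotuw → lotuwweka) double the final consonant and add -eka.
The other patterns: stems ending in -z add -ob; stems ending in -t double the final consonant and add -en.
So zesafew → zesafewweka.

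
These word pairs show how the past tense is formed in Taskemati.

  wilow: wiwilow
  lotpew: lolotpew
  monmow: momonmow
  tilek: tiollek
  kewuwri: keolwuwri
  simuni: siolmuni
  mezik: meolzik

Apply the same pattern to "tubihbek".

lotpew and tilek both have last vowel 'e' yet inflect differently (lolotpew, tiollek), so the last vowel is not what conditions the rule; the final letter is.
"tubihbek" ends in -k. The stems ending in -k (tilek → tiollek, mezik → meolzik) insert -ol- after the first vowel.
So tubihbek → tuolbihbek.

tuolbihbek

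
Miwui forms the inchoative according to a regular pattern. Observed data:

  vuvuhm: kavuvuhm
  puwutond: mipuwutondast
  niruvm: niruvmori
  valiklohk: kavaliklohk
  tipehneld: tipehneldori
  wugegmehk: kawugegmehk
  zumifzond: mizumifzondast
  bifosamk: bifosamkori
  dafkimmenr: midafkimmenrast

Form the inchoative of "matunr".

"matunr" has second-to-last letter 'n'. The stems whose second-to-last letter is 'n' (zumifzond → mizumifzondast, puwutond → mipuwutondast, dafkimmenr → midafkimmenrast) add mi- … -ast around the stem.
The other patterns: stems whose second-to-last letter is 'h' add the prefix ka-; stems whose second-to-last letter is 'l', 'm' or 'v' add -ori.
So matunr → mimatunrast.

mimatunrast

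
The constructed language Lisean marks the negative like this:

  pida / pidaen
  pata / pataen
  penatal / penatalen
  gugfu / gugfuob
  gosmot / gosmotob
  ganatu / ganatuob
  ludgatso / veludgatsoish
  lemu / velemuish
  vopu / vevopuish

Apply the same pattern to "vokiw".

gugfu and lemu both end in -u yet inflect differently (gugfuob, velemuish), so the final letter is not what conditions the rule; the first letter is.
"vokiw" begins with v-. The one such stem in the data (vopu → vevopuish) adds ve- … -ish around the stem, so the same rule applies.
The other patterns: stems beginning with p- add -en; stems beginning with g- add -ob.
So vokiw → vevokiwish.

vevokiwish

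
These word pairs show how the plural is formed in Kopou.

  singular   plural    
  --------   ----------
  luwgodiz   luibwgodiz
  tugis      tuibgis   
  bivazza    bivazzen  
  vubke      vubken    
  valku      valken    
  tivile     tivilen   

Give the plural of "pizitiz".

tugis and tivile both begin with t- yet inflect differently (tuibgis, tivilen), so the first letter is not what conditions the rule; whether the stem ends in a vowel or a consonant is.
"pizitiz" ends in a consonant. The stems ending in a consonant (luwgodiz → luibwgodiz, tugis → tuibgis) insert -ib- after the first vowel.
So pizitiz → piibzitiz.

piibzitiz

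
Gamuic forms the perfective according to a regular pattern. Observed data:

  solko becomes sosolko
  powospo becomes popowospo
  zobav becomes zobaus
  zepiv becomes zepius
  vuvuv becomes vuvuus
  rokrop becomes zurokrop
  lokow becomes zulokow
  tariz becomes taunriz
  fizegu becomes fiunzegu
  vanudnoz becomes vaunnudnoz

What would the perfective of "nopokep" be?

solko and rokrop both have last vowel 'o' yet inflect differently (sosolko, zurokrop), so the last vowel is not what conditions the rule; the final letter is.
"nopokep" ends in -p. The one such stem in the data (rokrop → zurokrop) adds the prefix zu-, so the same rule applies.
The other patterns: stems ending in -o repeat the first consonant+vowel as a prefix; stems ending in -v drop the final letter and add -us; stems ending in -u or -z insert -un- after the first vowel.
So nopokep → zunopokep.

zunopokep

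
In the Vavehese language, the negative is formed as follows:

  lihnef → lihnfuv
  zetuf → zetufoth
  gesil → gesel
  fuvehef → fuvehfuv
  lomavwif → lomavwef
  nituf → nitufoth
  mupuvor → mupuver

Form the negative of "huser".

husruv

nituf and lihnef both end in -f yet inflect differently (nitufoth, lihnfuv), so the final letter is not what conditions the rule; the last vowel is.
"huser" has last vowel 'e'. The stems whose last vowel is 'e' (lihnef → lihnfuv, fuvehef → fuvehfuv) delete the last vowel and add -uv.
So huser → husruv.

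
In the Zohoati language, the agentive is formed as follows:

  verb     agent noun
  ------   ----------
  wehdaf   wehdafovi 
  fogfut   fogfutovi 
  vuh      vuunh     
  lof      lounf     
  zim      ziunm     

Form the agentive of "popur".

wehdaf and lof both end in -f yet inflect differently (wehdafovi, lounf), so the final letter is not what conditions the rule; the number of vowels is.
"popur" has 2 vowels. The stems with 2 vowels (wehdaf → wehdafovi, fogfut → fogfutovi) add -ovi.
The other pattern: stems with 1 vowel insert -un- after the first vowel.
So popur → popurovi.

popurovi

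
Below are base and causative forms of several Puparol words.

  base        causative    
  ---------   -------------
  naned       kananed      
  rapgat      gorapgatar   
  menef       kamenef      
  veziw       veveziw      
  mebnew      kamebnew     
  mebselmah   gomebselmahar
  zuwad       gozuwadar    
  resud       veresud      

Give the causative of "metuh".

zuwad and naned both end in -d yet inflect differently (gozuwadar, kananed), so the final letter is not what conditions the rule; the last vowel is.
"metuh" has last vowel 'u'. The one such stem in the data (resud → veresud) adds the prefix ve-, so the same rule applies.
So metuh → vemetuh.

vemetuh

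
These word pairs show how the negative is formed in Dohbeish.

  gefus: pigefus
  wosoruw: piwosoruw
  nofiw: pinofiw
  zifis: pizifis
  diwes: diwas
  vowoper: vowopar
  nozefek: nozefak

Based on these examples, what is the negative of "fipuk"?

diwes and gefus both end in -s yet inflect differently (diwas, pigefus), so the final letter is not what conditions the rule; the last vowel is.
"fipuk" has last vowel 'u'. The stems whose last vowel is 'u' (wosoruw → piwosoruw, gefus → pigefus) add the prefix pi-.
The other pattern: stems whose last vowel is 'e' change the last vowel to 'a'.
So fipuk → pifipuk.

pifipuk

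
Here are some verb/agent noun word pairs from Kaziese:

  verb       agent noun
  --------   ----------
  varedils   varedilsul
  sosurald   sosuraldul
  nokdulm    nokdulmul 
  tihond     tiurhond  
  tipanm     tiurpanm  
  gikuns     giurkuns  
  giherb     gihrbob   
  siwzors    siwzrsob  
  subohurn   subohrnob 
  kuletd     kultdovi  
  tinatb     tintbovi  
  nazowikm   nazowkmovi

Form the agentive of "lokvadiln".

sosurald and tihond both end in -d yet inflect differently (sosuraldul, tiurhond), so the final letter is not what conditions the rule; the second-to-last letter is.
"lokvadiln" has second-to-last letter 'l'. The stems whose second-to-last letter is 'l' (varedils → varedilsul, sosurald → sosuraldul, nokdulm → nokdulmul) add -ul.
The other patterns: stems whose second-to-last letter is 'n' insert -ur- after the first vowel; stems whose second-to-last letter is 'r' delete the last vowel and add -ob; stems whose second-to-last letter is 'k' or 't' delete the last vowel and add -ovi.
So lokvadiln → lokvadilnul.

lokvadilnul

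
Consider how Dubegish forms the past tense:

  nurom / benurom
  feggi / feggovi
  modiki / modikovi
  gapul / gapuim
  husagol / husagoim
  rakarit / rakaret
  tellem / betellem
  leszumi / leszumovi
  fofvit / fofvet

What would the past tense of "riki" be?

rikovi

modiki and rakarit both have last vowel 'i' yet inflect differently (modikovi, rakaret), so the last vowel is not what conditions the rule; the final letter is.
"riki" ends in -i. The stems ending in -i (modiki → modikovi, leszumi → leszumovi, feggi → feggovi) drop the final letter and add -ovi.
So riki → rikovi.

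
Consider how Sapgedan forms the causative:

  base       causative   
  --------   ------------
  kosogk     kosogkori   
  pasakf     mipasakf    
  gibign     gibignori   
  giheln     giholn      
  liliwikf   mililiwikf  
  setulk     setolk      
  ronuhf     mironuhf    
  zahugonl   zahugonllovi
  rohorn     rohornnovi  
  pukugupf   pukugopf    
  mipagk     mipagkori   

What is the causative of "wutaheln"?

rohorn and gibign both end in -n yet inflect differently (rohornnovi, gibignori), so the final letter is not what conditions the rule; the second-to-last letter is.
"wutaheln" has second-to-last letter 'l'. The stems whose second-to-last letter is 'l' (giheln → giholn, setulk → setolk) change the last vowel to 'o'.
So wutaheln → wutaholn.

wutaholn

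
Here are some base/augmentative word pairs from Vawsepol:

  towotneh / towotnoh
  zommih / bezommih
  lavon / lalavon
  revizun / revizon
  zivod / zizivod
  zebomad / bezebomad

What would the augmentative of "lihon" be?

towotneh and zommih both end in -h yet inflect differently (towotnoh, bezommih), so the final letter is not what conditions the rule; the last vowel is.
"lihon" has last vowel 'o'. The stems whose last vowel is 'o' (lavon → lalavon, zivod → zizivod) repeat the first consonant+vowel as a prefix.
The other patterns: stems whose last vowel is 'e' or 'u' change the last vowel to 'o'; stems whose last vowel is 'a' or 'i' add the prefix be-.
So lihon → lilihon.

lilihon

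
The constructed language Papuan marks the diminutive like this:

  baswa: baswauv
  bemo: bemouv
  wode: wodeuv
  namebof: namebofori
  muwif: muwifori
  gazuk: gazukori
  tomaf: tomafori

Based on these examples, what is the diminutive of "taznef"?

bemo and namebof both have last vowel 'o' yet inflect differently (bemouv, namebofori), so the last vowel is not what conditions the rule; whether the stem ends in a vowel or a consonant is.
"taznef" ends in a consonant. The stems ending in a consonant (namebof → namebofori, muwif → muwifori, gazuk → gazukori) add -ori.
The other pattern: stems ending in a vowel add -uv.
So taznef → taznefori.

taznefori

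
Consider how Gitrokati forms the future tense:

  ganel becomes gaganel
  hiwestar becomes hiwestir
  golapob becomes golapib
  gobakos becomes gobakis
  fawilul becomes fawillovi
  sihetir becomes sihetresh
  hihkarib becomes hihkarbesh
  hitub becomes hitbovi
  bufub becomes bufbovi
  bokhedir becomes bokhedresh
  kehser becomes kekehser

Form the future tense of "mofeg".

"mofeg" has last vowel 'e'. The stems whose last vowel is 'e' (kehser → kekehser, ganel → gaganel) repeat the first consonant+vowel as a prefix.
So mofeg → momofeg.

momofeg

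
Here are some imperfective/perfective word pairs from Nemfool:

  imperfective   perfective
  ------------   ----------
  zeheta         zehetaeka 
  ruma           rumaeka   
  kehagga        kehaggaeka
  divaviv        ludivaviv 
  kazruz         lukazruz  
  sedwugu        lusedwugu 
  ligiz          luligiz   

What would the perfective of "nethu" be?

kehagga and kazruz both begin with k- yet inflect differently (kehaggaeka, lukazruz), so the first letter is not what conditions the rule; the final letter is.
"nethu" ends in -u. The one such stem in the data (sedwugu → lusedwugu) adds the prefix lu-, so the same rule applies.
So nethu → lunethu.

lunethu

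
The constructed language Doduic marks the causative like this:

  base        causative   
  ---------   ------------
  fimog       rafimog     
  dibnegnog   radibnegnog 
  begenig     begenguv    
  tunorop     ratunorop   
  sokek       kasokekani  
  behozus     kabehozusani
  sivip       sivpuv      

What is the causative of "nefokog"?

tunorop and sivip both end in -p yet inflect differently (ratunorop, sivpuv), so the final letter is not what conditions the rule; the last vowel is.
"nefokog" has last vowel 'o'. The stems whose last vowel is 'o' (dibnegnog → radibnegnog, tunorop → ratunorop, fimog → rafimog) add the prefix ra-.
The other patterns: stems whose last vowel is 'i' delete the last vowel and add -uv; stems whose last vowel is 'e' or 'u' add ka- … -ani around the stem.
So nefokog → ranefokog.

ranefokog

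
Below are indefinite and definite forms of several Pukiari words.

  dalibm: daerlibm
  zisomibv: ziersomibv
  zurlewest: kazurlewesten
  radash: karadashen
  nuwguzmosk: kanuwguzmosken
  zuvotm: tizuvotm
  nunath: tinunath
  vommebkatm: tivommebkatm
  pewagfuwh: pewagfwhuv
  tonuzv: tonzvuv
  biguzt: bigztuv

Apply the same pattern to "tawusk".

dalibm and zuvotm both end in -m yet inflect differently (daerlibm, tizuvotm), so the final letter is not what conditions the rule; the second-to-last letter is.
"tawusk" has second-to-last letter 's'. The stems whose second-to-last letter is 's' (zurlewest → kazurlewesten, radash → karadashen, nuwguzmosk → kanuwguzmosken) add ka- … -en around the stem.
The other patterns: stems whose second-to-last letter is 'b' insert -er- after the first vowel; stems whose second-to-last letter is 't' add the prefix ti-; stems whose second-to-last letter is 'w' or 'z' delete the last vowel and add -uv.
So tawusk → katawusken.

katawusken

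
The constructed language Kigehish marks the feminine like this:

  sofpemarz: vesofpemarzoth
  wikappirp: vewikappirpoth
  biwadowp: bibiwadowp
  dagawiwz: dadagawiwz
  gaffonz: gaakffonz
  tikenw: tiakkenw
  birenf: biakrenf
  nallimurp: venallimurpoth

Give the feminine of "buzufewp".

bubuzufewp

sofpemarz and gaffonz both end in -z yet inflect differently (vesofpemarzoth, gaakffonz), so the final letter is not what conditions the rule; the second-to-last letter is.
"buzufewp" has second-to-last letter 'w'. The stems whose second-to-last letter is 'w' (dagawiwz → dadagawiwz, biwadowp → bibiwadowp) repeat the first consonant+vowel as a prefix.
The other patterns: stems whose second-to-last letter is 'r' add ve- … -oth around the stem; stems whose second-to-last letter is 'n' insert -ak- after the first vowel.
So buzufewp → bubuzufewp.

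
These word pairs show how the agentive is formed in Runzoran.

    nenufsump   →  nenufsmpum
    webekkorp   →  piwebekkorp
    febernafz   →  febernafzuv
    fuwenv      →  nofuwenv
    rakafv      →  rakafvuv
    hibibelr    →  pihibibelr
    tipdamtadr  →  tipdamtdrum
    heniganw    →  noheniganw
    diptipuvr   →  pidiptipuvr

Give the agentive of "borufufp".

rakafv and fuwenv both end in -v yet inflect differently (rakafvuv, nofuwenv), so the final letter is not what conditions the rule; the second-to-last letter is.
"borufufp" has second-to-last letter 'f'. The stems whose second-to-last letter is 'f' (febernafz → febernafzuv, rakafv → rakafvuv) add -uv.
The other patterns: stems whose second-to-last letter is 'n' add the prefix no-; stems whose second-to-last letter is 'd' or 'm' delete the last vowel and add -um; stems whose second-to-last letter is 'l', 'r' or 'v' add the prefix pi-.
So borufufp → borufufpuv.

borufufpuv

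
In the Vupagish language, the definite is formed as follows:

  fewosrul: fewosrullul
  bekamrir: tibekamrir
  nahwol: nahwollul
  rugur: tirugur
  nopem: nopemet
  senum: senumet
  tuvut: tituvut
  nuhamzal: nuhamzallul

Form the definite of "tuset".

"tuset" ends in -t. The one such stem in the data (tuvut → tituvut) adds the prefix ti-, so the same rule applies.
So tuset → tituset.

tituset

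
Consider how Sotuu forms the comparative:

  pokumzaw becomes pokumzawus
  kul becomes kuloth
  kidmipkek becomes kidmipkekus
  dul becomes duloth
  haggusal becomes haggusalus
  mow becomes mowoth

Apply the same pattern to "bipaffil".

mow and pokumzaw both end in -w yet inflect differently (mowoth, pokumzawus), so the final letter is not what conditions the rule; the number of vowels is.
"bipaffil" has 3 vowels. The stems with 3 vowels (pokumzaw → pokumzawus, kidmipkek → kidmipkekus, haggusal → haggusalus) add -us.
So bipaffil → bipaffilus.

bipaffilus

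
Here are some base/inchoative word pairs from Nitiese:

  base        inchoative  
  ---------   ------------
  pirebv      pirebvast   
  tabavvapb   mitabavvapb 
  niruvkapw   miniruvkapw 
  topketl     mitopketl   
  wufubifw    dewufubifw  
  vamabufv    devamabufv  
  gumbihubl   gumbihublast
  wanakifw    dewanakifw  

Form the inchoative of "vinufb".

devinufb

pirebv and vamabufv both end in -v yet inflect differently (pirebvast, devamabufv), so the final letter is not what conditions the rule; the second-to-last letter is.
"vinufb" has second-to-last letter 'f'. The stems whose second-to-last letter is 'f' (wufubifw → dewufubifw, wanakifw → dewanakifw, vamabufv → devamabufv) add the prefix de-.
So vinufb → devinufb.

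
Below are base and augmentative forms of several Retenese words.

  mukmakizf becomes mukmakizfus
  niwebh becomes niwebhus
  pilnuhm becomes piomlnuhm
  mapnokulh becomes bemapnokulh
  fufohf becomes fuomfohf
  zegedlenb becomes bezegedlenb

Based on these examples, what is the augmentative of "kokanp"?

bekokanp

mapnokulh and niwebh both end in -h yet inflect differently (bemapnokulh, niwebhus), so the final letter is not what conditions the rule; the second-to-last letter is.
"kokanp" has second-to-last letter 'n'. The one such stem in the data (zegedlenb → bezegedlenb) adds the prefix be-, so the same rule applies.
So kokanp → bekokanp.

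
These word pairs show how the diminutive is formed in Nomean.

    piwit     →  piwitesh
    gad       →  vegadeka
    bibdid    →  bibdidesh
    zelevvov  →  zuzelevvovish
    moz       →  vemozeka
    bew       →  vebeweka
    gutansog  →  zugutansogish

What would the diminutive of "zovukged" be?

gad and bibdid both end in -d yet inflect differently (vegadeka, bibdidesh), so the final letter is not what conditions the rule; the number of vowels is.
"zovukged" has 3 vowels. The stems with 3 vowels (gutansog → zugutansogish, zelevvov → zuzelevvovish) add zu- … -ish around the stem.
So zovukged → zuzovukgedish.

zuzovukgedish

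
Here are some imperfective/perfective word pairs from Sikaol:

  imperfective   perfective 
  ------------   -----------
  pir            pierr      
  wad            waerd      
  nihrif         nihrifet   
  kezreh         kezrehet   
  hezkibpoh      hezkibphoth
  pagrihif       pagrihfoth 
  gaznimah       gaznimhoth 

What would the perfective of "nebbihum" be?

nebbihmoth

"nebbihum" has 3 vowels. The stems with 3 vowels (hezkibpoh → hezkibphoth, pagrihif → pagrihfoth, gaznimah → gaznimhoth) delete the last vowel and add -oth.
The other patterns: stems with 1 vowel insert -er- after the first vowel; stems with 2 vowels add -et.
So nebbihum → nebbihmoth.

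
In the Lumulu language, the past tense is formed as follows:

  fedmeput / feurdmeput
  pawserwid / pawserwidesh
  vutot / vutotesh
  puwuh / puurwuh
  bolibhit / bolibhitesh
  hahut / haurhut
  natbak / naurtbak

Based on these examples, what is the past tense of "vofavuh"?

fedmeput and vutot both end in -t yet inflect differently (feurdmeput, vutotesh), so the final letter is not what conditions the rule; the last vowel is.
"vofavuh" has last vowel 'u'. The stems whose last vowel is 'u' (puwuh → puurwuh, fedmeput → feurdmeput, hahut → haurhut) insert -ur- after the first vowel.
So vofavuh → vourfavuh.

vourfavuh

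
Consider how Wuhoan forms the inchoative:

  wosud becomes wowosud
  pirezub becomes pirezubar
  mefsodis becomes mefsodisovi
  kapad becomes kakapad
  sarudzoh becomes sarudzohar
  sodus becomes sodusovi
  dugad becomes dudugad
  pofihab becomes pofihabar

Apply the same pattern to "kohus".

kohusovi

sodus and wosud both have last vowel 'u' yet inflect differently (sodusovi, wowosud), so the last vowel is not what conditions the rule; the final letter is.
"kohus" ends in -s. The stems ending in -s (mefsodis → mefsodisovi, sodus → sodusovi) add -ovi.
So kohus → kohusovi.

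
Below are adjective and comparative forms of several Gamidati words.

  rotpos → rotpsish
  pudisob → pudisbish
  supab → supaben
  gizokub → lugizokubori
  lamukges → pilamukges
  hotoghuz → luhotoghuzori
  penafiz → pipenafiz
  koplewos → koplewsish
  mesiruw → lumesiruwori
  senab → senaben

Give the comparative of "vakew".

pivakew

gizokub and pudisob both end in -b yet inflect differently (lugizokubori, pudisbish), so the final letter is not what conditions the rule; the last vowel is.
"vakew" has last vowel 'e'. The one such stem in the data (lamukges → pilamukges) adds the prefix pi-, so the same rule applies.
So vakew → pivakew.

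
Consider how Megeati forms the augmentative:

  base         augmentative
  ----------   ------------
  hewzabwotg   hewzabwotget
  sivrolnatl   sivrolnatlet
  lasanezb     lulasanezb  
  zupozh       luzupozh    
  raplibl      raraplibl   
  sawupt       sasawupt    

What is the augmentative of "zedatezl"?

sivrolnatl and raplibl both end in -l yet inflect differently (sivrolnatlet, raraplibl), so the final letter is not what conditions the rule; the second-to-last letter is.
"zedatezl" has second-to-last letter 'z'. The stems whose second-to-last letter is 'z' (lasanezb → lulasanezb, zupozh → luzupozh) add the prefix lu-.
The other patterns: stems whose second-to-last letter is 't' add -et; stems whose second-to-last letter is 'b' or 'p' repeat the first consonant+vowel as a prefix.
So zedatezl → luzedatezl.

luzedatezl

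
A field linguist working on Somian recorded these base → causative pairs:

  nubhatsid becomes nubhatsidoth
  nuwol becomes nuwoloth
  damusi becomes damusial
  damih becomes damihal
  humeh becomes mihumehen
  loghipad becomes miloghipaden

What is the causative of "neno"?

nenooth

"neno" begins with n-. The stems beginning with n- (nubhatsid → nubhatsidoth, nuwol → nuwoloth) add -oth.
The other patterns: stems beginning with d- add -al; stems beginning with h- or l- add mi- … -en around the stem.
So neno → nenooth.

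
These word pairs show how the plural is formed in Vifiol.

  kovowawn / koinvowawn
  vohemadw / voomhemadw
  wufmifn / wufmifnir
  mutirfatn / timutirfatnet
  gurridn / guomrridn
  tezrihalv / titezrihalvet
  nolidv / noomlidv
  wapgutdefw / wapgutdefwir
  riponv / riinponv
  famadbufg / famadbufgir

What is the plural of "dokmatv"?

wufmifn and mutirfatn both end in -n yet inflect differently (wufmifnir, timutirfatnet), so the final letter is not what conditions the rule; the second-to-last letter is.
"dokmatv" has second-to-last letter 't'. The one such stem in the data (mutirfatn → timutirfatnet) adds ti- … -et around the stem, so the same rule applies.
The other patterns: stems whose second-to-last letter is 'f' add -ir; stems whose second-to-last letter is 'd' insert -om- after the first vowel; stems whose second-to-last letter is 'n' or 'w' insert -in- after the first vowel.
So dokmatv → tidokmatvet.

tidokmatvet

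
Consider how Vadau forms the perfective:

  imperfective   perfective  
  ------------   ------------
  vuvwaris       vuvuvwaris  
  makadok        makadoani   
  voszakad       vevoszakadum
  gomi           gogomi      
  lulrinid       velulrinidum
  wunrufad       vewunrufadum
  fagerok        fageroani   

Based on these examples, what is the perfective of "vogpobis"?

"vogpobis" ends in -s. The one such stem in the data (vuvwaris → vuvuvwaris) repeats the first consonant+vowel as a prefix (as does gomi), so the same rule applies.
The other patterns: stems ending in -k drop the final letter and add -ani; stems ending in -d add ve- … -um around the stem.
So vogpobis → vovogpobis.

vovogpobis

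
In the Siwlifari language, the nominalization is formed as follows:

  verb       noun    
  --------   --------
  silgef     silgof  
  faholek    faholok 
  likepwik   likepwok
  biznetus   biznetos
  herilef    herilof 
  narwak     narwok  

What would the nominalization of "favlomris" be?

favlomros

Every pair shown (silgef → silgof, faholek → faholok, likepwik → likepwok, …) follows the same rule: change the last vowel to 'o'.
So favlomris → favlomros.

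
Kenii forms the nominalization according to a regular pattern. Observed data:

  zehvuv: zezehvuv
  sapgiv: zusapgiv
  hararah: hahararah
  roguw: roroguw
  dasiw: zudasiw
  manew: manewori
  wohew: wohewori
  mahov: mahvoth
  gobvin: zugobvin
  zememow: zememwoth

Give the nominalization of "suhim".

zememow and dasiw both end in -w yet inflect differently (zememwoth, zudasiw), so the final letter is not what conditions the rule; the last vowel is.
"suhim" has last vowel 'i'. The stems whose last vowel is 'i' (gobvin → zugobvin, dasiw → zudasiw, sapgiv → zusapgiv) add the prefix zu-.
So suhim → zusuhim.

zusuhim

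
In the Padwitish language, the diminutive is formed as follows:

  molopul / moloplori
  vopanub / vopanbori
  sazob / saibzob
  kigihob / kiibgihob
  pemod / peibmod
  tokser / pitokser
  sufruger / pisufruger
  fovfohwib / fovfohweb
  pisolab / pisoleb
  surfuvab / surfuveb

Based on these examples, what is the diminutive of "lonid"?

loned

vopanub and sazob both end in -b yet inflect differently (vopanbori, saibzob), so the final letter is not what conditions the rule; the last vowel is.
"lonid" has last vowel 'i'. The one such stem in the data (fovfohwib → fovfohweb) changes the last vowel to 'e' (as do pisolab, surfuvab), so the same rule applies.
The other patterns: stems whose last vowel is 'u' delete the last vowel and add -ori; stems whose last vowel is 'o' insert -ib- after the first vowel; stems whose last vowel is 'e' add the prefix pi-.
So lonid → loned.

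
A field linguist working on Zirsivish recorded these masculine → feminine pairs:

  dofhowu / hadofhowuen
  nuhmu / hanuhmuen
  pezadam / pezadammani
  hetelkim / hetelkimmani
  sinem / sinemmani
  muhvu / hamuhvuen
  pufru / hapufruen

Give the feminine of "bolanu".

habolanuen

pufru and pezadam both begin with p- yet inflect differently (hapufruen, pezadammani), so the first letter is not what conditions the rule; the final letter is.
"bolanu" ends in -u. The stems ending in -u (nuhmu → hanuhmuen, muhvu → hamuhvuen, dofhowu → hadofhowuen) add ha- … -en around the stem.
The other pattern: stems ending in -m double the final consonant and add -ani.
So bolanu → habolanuen.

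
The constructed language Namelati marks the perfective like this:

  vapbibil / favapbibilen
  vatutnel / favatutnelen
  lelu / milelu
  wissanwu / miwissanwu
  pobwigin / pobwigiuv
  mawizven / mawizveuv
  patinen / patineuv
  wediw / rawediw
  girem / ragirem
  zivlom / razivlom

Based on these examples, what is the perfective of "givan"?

vapbibil and pobwigin both have last vowel 'i' yet inflect differently (favapbibilen, pobwigiuv), so the last vowel is not what conditions the rule; the final letter is.
"givan" ends in -n. The stems ending in -n (pobwigin → pobwigiuv, mawizven → mawizveuv, patinen → patineuv) drop the final letter and add -uv.
The other patterns: stems ending in -l add fa- … -en around the stem; stems ending in -u add the prefix mi-; stems ending in -m or -w add the prefix ra-.
So givan → givauv.

givauv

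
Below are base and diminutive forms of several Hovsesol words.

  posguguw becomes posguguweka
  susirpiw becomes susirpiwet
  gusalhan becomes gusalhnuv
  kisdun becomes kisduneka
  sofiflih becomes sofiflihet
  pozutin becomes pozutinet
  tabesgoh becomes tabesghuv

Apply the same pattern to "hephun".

susirpiw and posguguw both end in -w yet inflect differently (susirpiwet, posguguweka), so the final letter is not what conditions the rule; the last vowel is.
"hephun" has last vowel 'u'. The stems whose last vowel is 'u' (posguguw → posguguweka, kisdun → kisduneka) add -eka.
The other patterns: stems whose last vowel is 'i' add -et; stems whose last vowel is 'a' or 'o' delete the last vowel and add -uv.
So hephun → hephuneka.

hephuneka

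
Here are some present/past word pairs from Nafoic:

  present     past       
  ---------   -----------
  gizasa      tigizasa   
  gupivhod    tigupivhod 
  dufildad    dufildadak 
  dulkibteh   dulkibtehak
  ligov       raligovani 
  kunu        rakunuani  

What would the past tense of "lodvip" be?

ralodvipani

"lodvip" begins with l-. The one such stem in the data (ligov → raligovani) adds ra- … -ani around the stem, so the same rule applies.
The other patterns: stems beginning with g- add the prefix ti-; stems beginning with d- add -ak.
So lodvip → ralodvipani.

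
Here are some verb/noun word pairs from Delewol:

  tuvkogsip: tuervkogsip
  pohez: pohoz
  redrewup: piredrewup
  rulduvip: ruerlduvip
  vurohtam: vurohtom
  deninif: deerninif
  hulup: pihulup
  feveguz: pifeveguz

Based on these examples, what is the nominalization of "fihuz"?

pifihuz

tuvkogsip and redrewup both end in -p yet inflect differently (tuervkogsip, piredrewup), so the final letter is not what conditions the rule; the last vowel is.
"fihuz" has last vowel 'u'. The stems whose last vowel is 'u' (redrewup → piredrewup, feveguz → pifeveguz, hulup → pihulup) add the prefix pi-.
So fihuz → pifihuz.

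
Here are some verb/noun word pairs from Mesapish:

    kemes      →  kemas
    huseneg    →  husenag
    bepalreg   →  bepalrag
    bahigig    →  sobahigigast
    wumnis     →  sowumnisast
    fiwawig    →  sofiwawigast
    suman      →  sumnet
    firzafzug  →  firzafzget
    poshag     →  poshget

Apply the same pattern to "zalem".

"zalem" has last vowel 'e'. The stems whose last vowel is 'e' (kemes → kemas, huseneg → husenag, bepalreg → bepalrag) change the last vowel to 'a'.
So zalem → zalam.

zalam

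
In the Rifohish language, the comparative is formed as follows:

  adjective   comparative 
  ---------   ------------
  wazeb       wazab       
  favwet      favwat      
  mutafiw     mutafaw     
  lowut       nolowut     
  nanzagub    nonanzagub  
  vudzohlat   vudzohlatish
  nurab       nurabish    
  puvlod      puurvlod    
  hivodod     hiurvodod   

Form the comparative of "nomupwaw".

favwet and lowut both end in -t yet inflect differently (favwat, nolowut), so the final letter is not what conditions the rule; the last vowel is.
"nomupwaw" has last vowel 'a'. The stems whose last vowel is 'a' (vudzohlat → vudzohlatish, nurab → nurabish) add -ish.
So nomupwaw → nomupwawish.

nomupwawish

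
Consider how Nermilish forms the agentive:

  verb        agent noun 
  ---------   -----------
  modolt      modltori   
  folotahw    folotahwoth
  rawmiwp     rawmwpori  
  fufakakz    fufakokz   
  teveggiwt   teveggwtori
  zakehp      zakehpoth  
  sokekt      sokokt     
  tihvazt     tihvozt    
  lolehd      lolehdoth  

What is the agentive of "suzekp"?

suzokp

zakehp and rawmiwp both end in -p yet inflect differently (zakehpoth, rawmwpori), so the final letter is not what conditions the rule; the second-to-last letter is.
"suzekp" has second-to-last letter 'k'. The stems whose second-to-last letter is 'k' (fufakakz → fufakokz, sokekt → sokokt) change the last vowel to 'o'.
So suzekp → suzokp.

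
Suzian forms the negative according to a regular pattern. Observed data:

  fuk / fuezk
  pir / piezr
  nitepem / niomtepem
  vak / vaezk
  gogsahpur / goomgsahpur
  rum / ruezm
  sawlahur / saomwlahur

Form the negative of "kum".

kuezm

rum and nitepem both end in -m yet inflect differently (ruezm, niomtepem), so the final letter is not what conditions the rule; the number of vowels is.
"kum" has 1 vowel. The stems with 1 vowel (fuk → fuezk, vak → vaezk, rum → ruezm) insert -ez- after the first vowel.
The other pattern: stems with 3 vowels insert -om- after the first vowel.
So kum → kuezm.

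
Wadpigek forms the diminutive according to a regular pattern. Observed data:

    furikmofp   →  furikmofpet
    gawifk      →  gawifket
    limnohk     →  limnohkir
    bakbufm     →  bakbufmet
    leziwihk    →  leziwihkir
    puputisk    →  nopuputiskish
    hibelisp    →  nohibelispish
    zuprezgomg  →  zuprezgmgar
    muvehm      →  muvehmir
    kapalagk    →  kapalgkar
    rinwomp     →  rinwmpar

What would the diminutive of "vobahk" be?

vobahkir

"vobahk" has second-to-last letter 'h'. The stems whose second-to-last letter is 'h' (leziwihk → leziwihkir, muvehm → muvehmir, limnohk → limnohkir) add -ir.
So vobahk → vobahkir.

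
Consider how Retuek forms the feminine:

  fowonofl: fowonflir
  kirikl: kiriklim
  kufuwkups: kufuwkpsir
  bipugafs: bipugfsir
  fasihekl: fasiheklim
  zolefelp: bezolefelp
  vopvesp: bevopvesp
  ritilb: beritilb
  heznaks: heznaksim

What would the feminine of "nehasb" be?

benehasb

"nehasb" has second-to-last letter 's'. The one such stem in the data (vopvesp → bevopvesp) adds the prefix be-, so the same rule applies.
The other patterns: stems whose second-to-last letter is 'f' or 'p' delete the last vowel and add -ir; stems whose second-to-last letter is 'k' add -im.
So nehasb → benehasb.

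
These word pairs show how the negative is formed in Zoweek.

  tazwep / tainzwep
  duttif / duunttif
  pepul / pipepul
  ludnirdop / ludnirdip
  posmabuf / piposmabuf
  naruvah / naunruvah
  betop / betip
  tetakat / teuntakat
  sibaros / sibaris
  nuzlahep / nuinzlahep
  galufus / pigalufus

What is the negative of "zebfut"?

betop and nuzlahep both end in -p yet inflect differently (betip, nuinzlahep), so the final letter is not what conditions the rule; the last vowel is.
"zebfut" has last vowel 'u'. The stems whose last vowel is 'u' (galufus → pigalufus, pepul → pipepul, posmabuf → piposmabuf) add the prefix pi-.
The other patterns: stems whose last vowel is 'o' change the last vowel to 'i'; stems whose last vowel is 'a' or 'i' insert -un- after the first vowel; stems whose last vowel is 'e' insert -in- after the first vowel.
So zebfut → pizebfut.

pizebfut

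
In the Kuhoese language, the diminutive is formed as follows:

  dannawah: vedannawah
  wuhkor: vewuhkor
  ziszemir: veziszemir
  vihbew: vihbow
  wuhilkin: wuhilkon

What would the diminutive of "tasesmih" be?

vetasesmih

ziszemir and wuhilkin both have last vowel 'i' yet inflect differently (veziszemir, wuhilkon), so the last vowel is not what conditions the rule; the final letter is.
"tasesmih" ends in -h. The one such stem in the data (dannawah → vedannawah) adds the prefix ve-, so the same rule applies.
The other pattern: stems ending in -n or -w change the last vowel to 'o'.
So tasesmih → vetasesmih.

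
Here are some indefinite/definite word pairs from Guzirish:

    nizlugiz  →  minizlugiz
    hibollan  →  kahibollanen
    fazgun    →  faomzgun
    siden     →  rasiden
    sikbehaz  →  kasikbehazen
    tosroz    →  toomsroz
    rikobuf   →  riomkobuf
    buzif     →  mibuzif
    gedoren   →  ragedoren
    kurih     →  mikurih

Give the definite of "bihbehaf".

kabihbehafen

gedoren and hibollan both end in -n yet inflect differently (ragedoren, kahibollanen), so the final letter is not what conditions the rule; the last vowel is.
"bihbehaf" has last vowel 'a'. The stems whose last vowel is 'a' (hibollan → kahibollanen, sikbehaz → kasikbehazen) add ka- … -en around the stem.
So bihbehaf → kabihbehafen.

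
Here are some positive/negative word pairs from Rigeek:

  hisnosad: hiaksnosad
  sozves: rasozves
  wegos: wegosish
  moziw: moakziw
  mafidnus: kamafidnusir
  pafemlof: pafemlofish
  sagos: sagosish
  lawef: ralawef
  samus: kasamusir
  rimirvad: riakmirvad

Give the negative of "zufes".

razufes

pafemlof and lawef both end in -f yet inflect differently (pafemlofish, ralawef), so the final letter is not what conditions the rule; the last vowel is.
"zufes" has last vowel 'e'. The stems whose last vowel is 'e' (lawef → ralawef, sozves → rasozves) add the prefix ra-.
So zufes → razufes.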